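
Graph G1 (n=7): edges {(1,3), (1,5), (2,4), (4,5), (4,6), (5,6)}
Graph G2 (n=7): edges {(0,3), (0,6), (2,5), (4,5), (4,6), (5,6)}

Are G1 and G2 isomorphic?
Yes, isomorphic

The graphs are isomorphic.
One valid mapping φ: V(G1) → V(G2): 0→1, 1→0, 2→2, 3→3, 4→5, 5→6, 6→4

Verify φ preserves adjacency — for each edge of G1, its image is an edge of G2:
  (1,3) → (φ(1),φ(3)) = (0,3) ∈ E(G2) ✓
  (1,5) → (φ(1),φ(5)) = (0,6) ∈ E(G2) ✓
  (2,4) → (φ(2),φ(4)) = (2,5) ∈ E(G2) ✓
  (4,5) → (φ(4),φ(5)) = (5,6) ∈ E(G2) ✓
  (4,6) → (φ(4),φ(6)) = (4,5) ∈ E(G2) ✓
  (5,6) → (φ(5),φ(6)) = (4,6) ∈ E(G2) ✓
All 6 edges of G1 map to edges of G2, and |E(G1)| = |E(G2)| = 6, so φ is a bijection on edges as well as vertices. Hence G1 ≅ G2.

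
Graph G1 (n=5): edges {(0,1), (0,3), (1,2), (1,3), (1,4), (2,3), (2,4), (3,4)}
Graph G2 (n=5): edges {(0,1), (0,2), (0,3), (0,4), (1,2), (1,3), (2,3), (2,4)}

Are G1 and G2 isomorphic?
Yes, isomorphic

The graphs are isomorphic.
One valid mapping φ: V(G1) → V(G2): 0→4, 1→2, 2→1, 3→0, 4→3

Verify φ preserves adjacency — for each edge of G1, its image is an edge of G2:
  (0,1) → (φ(0),φ(1)) = (2,4) ∈ E(G2) ✓
  (0,3) → (φ(0),φ(3)) = (0,4) ∈ E(G2) ✓
  (1,2) → (φ(1),φ(2)) = (1,2) ∈ E(G2) ✓
  (1,3) → (φ(1),φ(3)) = (0,2) ∈ E(G2) ✓
  (1,4) → (φ(1),φ(4)) = (2,3) ∈ E(G2) ✓
  (2,3) → (φ(2),φ(3)) = (0,1) ∈ E(G2) ✓
  (2,4) → (φ(2),φ(4)) = (1,3) ∈ E(G2) ✓
  (3,4) → (φ(3),φ(4)) = (0,3) ∈ E(G2) ✓
All 8 edges of G1 map to edges of G2, and |E(G1)| = |E(G2)| = 8, so φ is a bijection on edges as well as vertices. Hence G1 ≅ G2.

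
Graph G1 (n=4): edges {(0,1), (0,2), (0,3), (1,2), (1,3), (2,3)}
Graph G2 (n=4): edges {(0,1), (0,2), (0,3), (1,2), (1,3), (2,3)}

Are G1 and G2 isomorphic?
Yes, isomorphic

The graphs are isomorphic.
One valid mapping φ: V(G1) → V(G2): 0→3, 1→1, 2→0, 3→2

Verify φ preserves adjacency — for each edge of G1, its image is an edge of G2:
  (0,1) → (φ(0),φ(1)) = (1,3) ∈ E(G2) ✓
  (0,2) → (φ(0),φ(2)) = (0,3) ∈ E(G2) ✓
  (0,3) → (φ(0),φ(3)) = (2,3) ∈ E(G2) ✓
  (1,2) → (φ(1),φ(2)) = (0,1) ∈ E(G2) ✓
  (1,3) → (φ(1),φ(3)) = (1,2) ∈ E(G2) ✓
  (2,3) → (φ(2),φ(3)) = (0,2) ∈ E(G2) ✓
All 6 edges of G1 map to edges of G2, and |E(G1)| = |E(G2)| = 6, so φ is a bijection on edges as well as vertices. Hence G1 ≅ G2.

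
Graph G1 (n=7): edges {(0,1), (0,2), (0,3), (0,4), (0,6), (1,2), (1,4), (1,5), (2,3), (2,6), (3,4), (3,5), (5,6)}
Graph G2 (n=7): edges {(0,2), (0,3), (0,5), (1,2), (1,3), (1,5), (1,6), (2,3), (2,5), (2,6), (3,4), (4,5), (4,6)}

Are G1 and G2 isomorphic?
Yes, isomorphic

The graphs are isomorphic.
One valid mapping φ: V(G1) → V(G2): 0→2, 1→3, 2→1, 3→5, 4→0, 5→4, 6→6

Verify φ preserves adjacency — for each edge of G1, its image is an edge of G2:
  (0,1) → (φ(0),φ(1)) = (2,3) ∈ E(G2) ✓
  (0,2) → (φ(0),φ(2)) = (1,2) ∈ E(G2) ✓
  (0,3) → (φ(0),φ(3)) = (2,5) ∈ E(G2) ✓
  (0,4) → (φ(0),φ(4)) = (0,2) ∈ E(G2) ✓
  (0,6) → (φ(0),φ(6)) = (2,6) ∈ E(G2) ✓
  (1,2) → (φ(1),φ(2)) = (1,3) ∈ E(G2) ✓
  (1,4) → (φ(1),φ(4)) = (0,3) ∈ E(G2) ✓
  (1,5) → (φ(1),φ(5)) = (3,4) ∈ E(G2) ✓
  (2,3) → (φ(2),φ(3)) = (1,5) ∈ E(G2) ✓
  (2,6) → (φ(2),φ(6)) = (1,6) ∈ E(G2) ✓
  (3,4) → (φ(3),φ(4)) = (0,5) ∈ E(G2) ✓
  (3,5) → (φ(3),φ(5)) = (4,5) ∈ E(G2) ✓
  (5,6) → (φ(5),φ(6)) = (4,6) ∈ E(G2) ✓
All 13 edges of G1 map to edges of G2, and |E(G1)| = |E(G2)| = 13, so φ is a bijection on edges as well as vertices. Hence G1 ≅ G2.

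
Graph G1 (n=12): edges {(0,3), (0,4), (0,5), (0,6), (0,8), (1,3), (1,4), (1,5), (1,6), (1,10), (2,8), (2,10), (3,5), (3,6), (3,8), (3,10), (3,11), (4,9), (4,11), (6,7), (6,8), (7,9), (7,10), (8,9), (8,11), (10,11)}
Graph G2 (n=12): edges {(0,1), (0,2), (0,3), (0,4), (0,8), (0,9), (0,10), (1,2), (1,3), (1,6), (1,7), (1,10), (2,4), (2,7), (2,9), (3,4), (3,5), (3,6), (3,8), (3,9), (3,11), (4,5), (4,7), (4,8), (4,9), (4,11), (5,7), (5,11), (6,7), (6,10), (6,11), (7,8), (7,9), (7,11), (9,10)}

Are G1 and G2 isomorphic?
No, not isomorphic

The graphs are NOT isomorphic.

Degrees in G1: deg(0)=5, deg(1)=5, deg(2)=2, deg(3)=7, deg(4)=4, deg(5)=3, deg(6)=5, deg(7)=3, deg(8)=6, deg(9)=3, deg(10)=5, deg(11)=4.
Sorted degree sequence of G1: [7, 6, 5, 5, 5, 5, 4, 4, 3, 3, 3, 2].
Degrees in G2: deg(0)=7, deg(1)=6, deg(2)=5, deg(3)=8, deg(4)=8, deg(5)=4, deg(6)=5, deg(7)=8, deg(8)=4, deg(9)=6, deg(10)=4, deg(11)=5.
Sorted degree sequence of G2: [8, 8, 8, 7, 6, 6, 5, 5, 5, 4, 4, 4].
The (sorted) degree sequence is an isomorphism invariant, so since G1 and G2 have different degree sequences they cannot be isomorphic.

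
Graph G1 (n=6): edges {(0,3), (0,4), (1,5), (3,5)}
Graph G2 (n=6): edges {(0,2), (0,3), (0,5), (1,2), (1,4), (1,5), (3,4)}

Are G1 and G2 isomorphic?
No, not isomorphic

The graphs are NOT isomorphic.

Degrees in G1: deg(0)=2, deg(1)=1, deg(2)=0, deg(3)=2, deg(4)=1, deg(5)=2.
Sorted degree sequence of G1: [2, 2, 2, 1, 1, 0].
Degrees in G2: deg(0)=3, deg(1)=3, deg(2)=2, deg(3)=2, deg(4)=2, deg(5)=2.
Sorted degree sequence of G2: [3, 3, 2, 2, 2, 2].
The (sorted) degree sequence is an isomorphism invariant, so since G1 and G2 have different degree sequences they cannot be isomorphic.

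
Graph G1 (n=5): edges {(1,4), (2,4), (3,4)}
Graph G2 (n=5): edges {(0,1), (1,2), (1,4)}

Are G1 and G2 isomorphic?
Yes, isomorphic

The graphs are isomorphic.
One valid mapping φ: V(G1) → V(G2): 0→3, 1→2, 2→4, 3→0, 4→1

Verify φ preserves adjacency — for each edge of G1, its image is an edge of G2:
  (1,4) → (φ(1),φ(4)) = (1,2) ∈ E(G2) ✓
  (2,4) → (φ(2),φ(4)) = (1,4) ∈ E(G2) ✓
  (3,4) → (φ(3),φ(4)) = (0,1) ∈ E(G2) ✓
All 3 edges of G1 map to edges of G2, and |E(G1)| = |E(G2)| = 3, so φ is a bijection on edges as well as vertices. Hence G1 ≅ G2.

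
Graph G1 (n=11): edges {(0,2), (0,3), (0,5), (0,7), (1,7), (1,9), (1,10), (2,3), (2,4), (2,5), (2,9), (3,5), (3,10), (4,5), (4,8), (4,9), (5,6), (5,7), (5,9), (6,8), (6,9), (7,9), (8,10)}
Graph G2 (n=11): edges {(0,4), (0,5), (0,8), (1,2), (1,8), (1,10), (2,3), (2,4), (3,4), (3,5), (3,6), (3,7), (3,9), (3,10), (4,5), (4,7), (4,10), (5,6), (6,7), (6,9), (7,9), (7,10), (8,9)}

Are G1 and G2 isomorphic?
Yes, isomorphic

The graphs are isomorphic.
One valid mapping φ: V(G1) → V(G2): 0→6, 1→0, 2→7, 3→9, 4→10, 5→3, 6→2, 7→5, 8→1, 9→4, 10→8

Verify φ preserves adjacency — for each edge of G1, its image is an edge of G2:
  (0,2) → (φ(0),φ(2)) = (6,7) ∈ E(G2) ✓
  (0,3) → (φ(0),φ(3)) = (6,9) ∈ E(G2) ✓
  (0,5) → (φ(0),φ(5)) = (3,6) ∈ E(G2) ✓
  (0,7) → (φ(0),φ(7)) = (5,6) ∈ E(G2) ✓
  (1,7) → (φ(1),φ(7)) = (0,5) ∈ E(G2) ✓
  (1,9) → (φ(1),φ(9)) = (0,4) ∈ E(G2) ✓
  (1,10) → (φ(1),φ(10)) = (0,8) ∈ E(G2) ✓
  (2,3) → (φ(2),φ(3)) = (7,9) ∈ E(G2) ✓
  (2,4) → (φ(2),φ(4)) = (7,10) ∈ E(G2) ✓
  (2,5) → (φ(2),φ(5)) = (3,7) ∈ E(G2) ✓
  (2,9) → (φ(2),φ(9)) = (4,7) ∈ E(G2) ✓
  (3,5) → (φ(3),φ(5)) = (3,9) ∈ E(G2) ✓
  (3,10) → (φ(3),φ(10)) = (8,9) ∈ E(G2) ✓
  (4,5) → (φ(4),φ(5)) = (3,10) ∈ E(G2) ✓
  (4,8) → (φ(4),φ(8)) = (1,10) ∈ E(G2) ✓
  (4,9) → (φ(4),φ(9)) = (4,10) ∈ E(G2) ✓
  (5,6) → (φ(5),φ(6)) = (2,3) ∈ E(G2) ✓
  (5,7) → (φ(5),φ(7)) = (3,5) ∈ E(G2) ✓
  (5,9) → (φ(5),φ(9)) = (3,4) ∈ E(G2) ✓
  (6,8) → (φ(6),φ(8)) = (1,2) ∈ E(G2) ✓
  (6,9) → (φ(6),φ(9)) = (2,4) ∈ E(G2) ✓
  (7,9) → (φ(7),φ(9)) = (4,5) ∈ E(G2) ✓
  (8,10) → (φ(8),φ(10)) = (1,8) ∈ E(G2) ✓
All 23 edges of G1 map to edges of G2, and |E(G1)| = |E(G2)| = 23, so φ is a bijection on edges as well as vertices. Hence G1 ≅ G2.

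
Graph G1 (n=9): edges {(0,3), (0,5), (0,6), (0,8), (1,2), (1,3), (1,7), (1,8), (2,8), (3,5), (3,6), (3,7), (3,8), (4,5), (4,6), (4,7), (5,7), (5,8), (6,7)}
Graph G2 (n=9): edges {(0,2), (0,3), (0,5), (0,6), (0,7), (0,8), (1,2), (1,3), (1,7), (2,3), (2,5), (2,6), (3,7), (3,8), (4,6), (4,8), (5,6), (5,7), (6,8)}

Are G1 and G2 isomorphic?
Yes, isomorphic

The graphs are isomorphic.
One valid mapping φ: V(G1) → V(G2): 0→5, 1→8, 2→4, 3→0, 4→1, 5→2, 6→7, 7→3, 8→6

Verify φ preserves adjacency — for each edge of G1, its image is an edge of G2:
  (0,3) → (φ(0),φ(3)) = (0,5) ∈ E(G2) ✓
  (0,5) → (φ(0),φ(5)) = (2,5) ∈ E(G2) ✓
  (0,6) → (φ(0),φ(6)) = (5,7) ∈ E(G2) ✓
  (0,8) → (φ(0),φ(8)) = (5,6) ∈ E(G2) ✓
  (1,2) → (φ(1),φ(2)) = (4,8) ∈ E(G2) ✓
  (1,3) → (φ(1),φ(3)) = (0,8) ∈ E(G2) ✓
  (1,7) → (φ(1),φ(7)) = (3,8) ∈ E(G2) ✓
  (1,8) → (φ(1),φ(8)) = (6,8) ∈ E(G2) ✓
  (2,8) → (φ(2),φ(8)) = (4,6) ∈ E(G2) ✓
  (3,5) → (φ(3),φ(5)) = (0,2) ∈ E(G2) ✓
  (3,6) → (φ(3),φ(6)) = (0,7) ∈ E(G2) ✓
  (3,7) → (φ(3),φ(7)) = (0,3) ∈ E(G2) ✓
  (3,8) → (φ(3),φ(8)) = (0,6) ∈ E(G2) ✓
  (4,5) → (φ(4),φ(5)) = (1,2) ∈ E(G2) ✓
  (4,6) → (φ(4),φ(6)) = (1,7) ∈ E(G2) ✓
  (4,7) → (φ(4),φ(7)) = (1,3) ∈ E(G2) ✓
  (5,7) → (φ(5),φ(7)) = (2,3) ∈ E(G2) ✓
  (5,8) → (φ(5),φ(8)) = (2,6) ∈ E(G2) ✓
  (6,7) → (φ(6),φ(7)) = (3,7) ∈ E(G2) ✓
All 19 edges of G1 map to edges of G2, and |E(G1)| = |E(G2)| = 19, so φ is a bijection on edges as well as vertices. Hence G1 ≅ G2.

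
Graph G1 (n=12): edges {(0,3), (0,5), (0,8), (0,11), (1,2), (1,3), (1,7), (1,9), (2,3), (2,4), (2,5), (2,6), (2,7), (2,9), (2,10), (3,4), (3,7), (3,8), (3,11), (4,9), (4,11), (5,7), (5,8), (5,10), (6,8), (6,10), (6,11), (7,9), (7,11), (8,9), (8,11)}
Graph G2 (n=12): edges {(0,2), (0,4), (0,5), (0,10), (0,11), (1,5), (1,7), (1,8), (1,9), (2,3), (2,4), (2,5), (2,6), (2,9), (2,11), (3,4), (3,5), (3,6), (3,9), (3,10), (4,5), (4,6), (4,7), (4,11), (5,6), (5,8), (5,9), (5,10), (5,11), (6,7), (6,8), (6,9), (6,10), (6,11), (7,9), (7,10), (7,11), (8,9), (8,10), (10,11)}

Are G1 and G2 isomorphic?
No, not isomorphic

The graphs are NOT isomorphic.

Degrees in G1: deg(0)=4, deg(1)=4, deg(2)=8, deg(3)=7, deg(4)=4, deg(5)=5, deg(6)=4, deg(7)=6, deg(8)=6, deg(9)=5, deg(10)=3, deg(11)=6.
Sorted degree sequence of G1: [8, 7, 6, 6, 6, 5, 5, 4, 4, 4, 4, 3].
Degrees in G2: deg(0)=5, deg(1)=4, deg(2)=7, deg(3)=6, deg(4)=7, deg(5)=10, deg(6)=9, deg(7)=6, deg(8)=5, deg(9)=7, deg(10)=7, deg(11)=7.
Sorted degree sequence of G2: [10, 9, 7, 7, 7, 7, 7, 6, 6, 5, 5, 4].
The (sorted) degree sequence is an isomorphism invariant, so since G1 and G2 have different degree sequences they cannot be isomorphic.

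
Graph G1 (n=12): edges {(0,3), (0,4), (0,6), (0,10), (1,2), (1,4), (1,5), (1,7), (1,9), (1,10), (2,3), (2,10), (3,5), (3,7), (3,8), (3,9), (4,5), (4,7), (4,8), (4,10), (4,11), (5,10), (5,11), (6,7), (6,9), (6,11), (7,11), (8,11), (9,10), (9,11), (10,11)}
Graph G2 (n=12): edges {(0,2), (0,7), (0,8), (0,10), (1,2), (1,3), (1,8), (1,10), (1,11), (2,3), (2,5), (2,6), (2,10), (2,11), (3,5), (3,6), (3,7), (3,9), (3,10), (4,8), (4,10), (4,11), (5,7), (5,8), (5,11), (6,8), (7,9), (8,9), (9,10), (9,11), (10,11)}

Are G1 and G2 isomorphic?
Yes, isomorphic

The graphs are isomorphic.
One valid mapping φ: V(G1) → V(G2): 0→0, 1→11, 2→4, 3→8, 4→2, 5→1, 6→7, 7→5, 8→6, 9→9, 10→10, 11→3

Verify φ preserves adjacency — for each edge of G1, its image is an edge of G2:
  (0,3) → (φ(0),φ(3)) = (0,8) ∈ E(G2) ✓
  (0,4) → (φ(0),φ(4)) = (0,2) ∈ E(G2) ✓
  (0,6) → (φ(0),φ(6)) = (0,7) ∈ E(G2) ✓
  (0,10) → (φ(0),φ(10)) = (0,10) ∈ E(G2) ✓
  (1,2) → (φ(1),φ(2)) = (4,11) ∈ E(G2) ✓
  (1,4) → (φ(1),φ(4)) = (2,11) ∈ E(G2) ✓
  (1,5) → (φ(1),φ(5)) = (1,11) ∈ E(G2) ✓
  (1,7) → (φ(1),φ(7)) = (5,11) ∈ E(G2) ✓
  (1,9) → (φ(1),φ(9)) = (9,11) ∈ E(G2) ✓
  (1,10) → (φ(1),φ(10)) = (10,11) ∈ E(G2) ✓
  (2,3) → (φ(2),φ(3)) = (4,8) ∈ E(G2) ✓
  (2,10) → (φ(2),φ(10)) = (4,10) ∈ E(G2) ✓
  (3,5) → (φ(3),φ(5)) = (1,8) ∈ E(G2) ✓
  (3,7) → (φ(3),φ(7)) = (5,8) ∈ E(G2) ✓
  (3,8) → (φ(3),φ(8)) = (6,8) ∈ E(G2) ✓
  (3,9) → (φ(3),φ(9)) = (8,9) ∈ E(G2) ✓
  (4,5) → (φ(4),φ(5)) = (1,2) ∈ E(G2) ✓
  (4,7) → (φ(4),φ(7)) = (2,5) ∈ E(G2) ✓
  (4,8) → (φ(4),φ(8)) = (2,6) ∈ E(G2) ✓
  (4,10) → (φ(4),φ(10)) = (2,10) ∈ E(G2) ✓
  (4,11) → (φ(4),φ(11)) = (2,3) ∈ E(G2) ✓
  (5,10) → (φ(5),φ(10)) = (1,10) ∈ E(G2) ✓
  (5,11) → (φ(5),φ(11)) = (1,3) ∈ E(G2) ✓
  (6,7) → (φ(6),φ(7)) = (5,7) ∈ E(G2) ✓
  (6,9) → (φ(6),φ(9)) = (7,9) ∈ E(G2) ✓
  (6,11) → (φ(6),φ(11)) = (3,7) ∈ E(G2) ✓
  (7,11) → (φ(7),φ(11)) = (3,5) ∈ E(G2) ✓
  (8,11) → (φ(8),φ(11)) = (3,6) ∈ E(G2) ✓
  (9,10) → (φ(9),φ(10)) = (9,10) ∈ E(G2) ✓
  (9,11) → (φ(9),φ(11)) = (3,9) ∈ E(G2) ✓
  (10,11) → (φ(10),φ(11)) = (3,10) ∈ E(G2) ✓
All 31 edges of G1 map to edges of G2, and |E(G1)| = |E(G2)| = 31, so φ is a bijection on edges as well as vertices. Hence G1 ≅ G2.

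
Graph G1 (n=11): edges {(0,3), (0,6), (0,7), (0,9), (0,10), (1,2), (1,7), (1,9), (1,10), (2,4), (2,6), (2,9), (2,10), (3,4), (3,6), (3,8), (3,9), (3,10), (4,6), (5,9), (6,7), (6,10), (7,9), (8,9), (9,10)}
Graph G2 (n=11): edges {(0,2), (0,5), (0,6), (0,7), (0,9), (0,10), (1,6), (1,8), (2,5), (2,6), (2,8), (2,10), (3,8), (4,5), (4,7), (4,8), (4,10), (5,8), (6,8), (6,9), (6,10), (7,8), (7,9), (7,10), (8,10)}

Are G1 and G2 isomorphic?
Yes, isomorphic

The graphs are isomorphic.
One valid mapping φ: V(G1) → V(G2): 0→2, 1→4, 2→7, 3→6, 4→9, 5→3, 6→0, 7→5, 8→1, 9→8, 10→10

Verify φ preserves adjacency — for each edge of G1, its image is an edge of G2:
  (0,3) → (φ(0),φ(3)) = (2,6) ∈ E(G2) ✓
  (0,6) → (φ(0),φ(6)) = (0,2) ∈ E(G2) ✓
  (0,7) → (φ(0),φ(7)) = (2,5) ∈ E(G2) ✓
  (0,9) → (φ(0),φ(9)) = (2,8) ∈ E(G2) ✓
  (0,10) → (φ(0),φ(10)) = (2,10) ∈ E(G2) ✓
  (1,2) → (φ(1),φ(2)) = (4,7) ∈ E(G2) ✓
  (1,7) → (φ(1),φ(7)) = (4,5) ∈ E(G2) ✓
  (1,9) → (φ(1),φ(9)) = (4,8) ∈ E(G2) ✓
  (1,10) → (φ(1),φ(10)) = (4,10) ∈ E(G2) ✓
  (2,4) → (φ(2),φ(4)) = (7,9) ∈ E(G2) ✓
  (2,6) → (φ(2),φ(6)) = (0,7) ∈ E(G2) ✓
  (2,9) → (φ(2),φ(9)) = (7,8) ∈ E(G2) ✓
  (2,10) → (φ(2),φ(10)) = (7,10) ∈ E(G2) ✓
  (3,4) → (φ(3),φ(4)) = (6,9) ∈ E(G2) ✓
  (3,6) → (φ(3),φ(6)) = (0,6) ∈ E(G2) ✓
  (3,8) → (φ(3),φ(8)) = (1,6) ∈ E(G2) ✓
  (3,9) → (φ(3),φ(9)) = (6,8) ∈ E(G2) ✓
  (3,10) → (φ(3),φ(10)) = (6,10) ∈ E(G2) ✓
  (4,6) → (φ(4),φ(6)) = (0,9) ∈ E(G2) ✓
  (5,9) → (φ(5),φ(9)) = (3,8) ∈ E(G2) ✓
  (6,7) → (φ(6),φ(7)) = (0,5) ∈ E(G2) ✓
  (6,10) → (φ(6),φ(10)) = (0,10) ∈ E(G2) ✓
  (7,9) → (φ(7),φ(9)) = (5,8) ∈ E(G2) ✓
  (8,9) → (φ(8),φ(9)) = (1,8) ∈ E(G2) ✓
  (9,10) → (φ(9),φ(10)) = (8,10) ∈ E(G2) ✓
All 25 edges of G1 map to edges of G2, and |E(G1)| = |E(G2)| = 25, so φ is a bijection on edges as well as vertices. Hence G1 ≅ G2.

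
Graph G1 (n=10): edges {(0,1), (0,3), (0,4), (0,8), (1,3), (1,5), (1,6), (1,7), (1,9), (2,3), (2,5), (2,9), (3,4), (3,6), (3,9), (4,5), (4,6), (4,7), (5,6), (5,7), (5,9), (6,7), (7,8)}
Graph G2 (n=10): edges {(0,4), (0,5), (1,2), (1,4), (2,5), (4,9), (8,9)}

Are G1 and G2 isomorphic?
No, not isomorphic

The graphs are NOT isomorphic.

Connected components of G1: 1 component(s) with vertex sets [[0, 1, 2, 3, 4, 5, 6, 7, 8, 9]], sizes [10].
Connected components of G2: 4 component(s) with vertex sets [[3], [6], [7], [0, 1, 2, 4, 5, 8, 9]], sizes [1, 1, 1, 7].
The number of connected components (and the multiset of component sizes) is an isomorphism invariant — an isomorphism maps each component of G1 bijectively onto a component of G2. Since G1 has 1 component(s) and G2 has 4, they cannot be isomorphic.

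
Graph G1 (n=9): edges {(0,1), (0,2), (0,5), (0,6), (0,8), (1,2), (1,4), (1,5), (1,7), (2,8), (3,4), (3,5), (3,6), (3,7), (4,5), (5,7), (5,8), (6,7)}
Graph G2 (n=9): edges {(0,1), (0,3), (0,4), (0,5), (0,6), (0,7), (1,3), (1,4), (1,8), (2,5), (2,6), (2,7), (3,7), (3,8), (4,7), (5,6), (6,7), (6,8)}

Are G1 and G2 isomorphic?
Yes, isomorphic

The graphs are isomorphic.
One valid mapping φ: V(G1) → V(G2): 0→6, 1→7, 2→2, 3→1, 4→4, 5→0, 6→8, 7→3, 8→5

Verify φ preserves adjacency — for each edge of G1, its image is an edge of G2:
  (0,1) → (φ(0),φ(1)) = (6,7) ∈ E(G2) ✓
  (0,2) → (φ(0),φ(2)) = (2,6) ∈ E(G2) ✓
  (0,5) → (φ(0),φ(5)) = (0,6) ∈ E(G2) ✓
  (0,6) → (φ(0),φ(6)) = (6,8) ∈ E(G2) ✓
  (0,8) → (φ(0),φ(8)) = (5,6) ∈ E(G2) ✓
  (1,2) → (φ(1),φ(2)) = (2,7) ∈ E(G2) ✓
  (1,4) → (φ(1),φ(4)) = (4,7) ∈ E(G2) ✓
  (1,5) → (φ(1),φ(5)) = (0,7) ∈ E(G2) ✓
  (1,7) → (φ(1),φ(7)) = (3,7) ∈ E(G2) ✓
  (2,8) → (φ(2),φ(8)) = (2,5) ∈ E(G2) ✓
  (3,4) → (φ(3),φ(4)) = (1,4) ∈ E(G2) ✓
  (3,5) → (φ(3),φ(5)) = (0,1) ∈ E(G2) ✓
  (3,6) → (φ(3),φ(6)) = (1,8) ∈ E(G2) ✓
  (3,7) → (φ(3),φ(7)) = (1,3) ∈ E(G2) ✓
  (4,5) → (φ(4),φ(5)) = (0,4) ∈ E(G2) ✓
  (5,7) → (φ(5),φ(7)) = (0,3) ∈ E(G2) ✓
  (5,8) → (φ(5),φ(8)) = (0,5) ∈ E(G2) ✓
  (6,7) → (φ(6),φ(7)) = (3,8) ∈ E(G2) ✓
All 18 edges of G1 map to edges of G2, and |E(G1)| = |E(G2)| = 18, so φ is a bijection on edges as well as vertices. Hence G1 ≅ G2.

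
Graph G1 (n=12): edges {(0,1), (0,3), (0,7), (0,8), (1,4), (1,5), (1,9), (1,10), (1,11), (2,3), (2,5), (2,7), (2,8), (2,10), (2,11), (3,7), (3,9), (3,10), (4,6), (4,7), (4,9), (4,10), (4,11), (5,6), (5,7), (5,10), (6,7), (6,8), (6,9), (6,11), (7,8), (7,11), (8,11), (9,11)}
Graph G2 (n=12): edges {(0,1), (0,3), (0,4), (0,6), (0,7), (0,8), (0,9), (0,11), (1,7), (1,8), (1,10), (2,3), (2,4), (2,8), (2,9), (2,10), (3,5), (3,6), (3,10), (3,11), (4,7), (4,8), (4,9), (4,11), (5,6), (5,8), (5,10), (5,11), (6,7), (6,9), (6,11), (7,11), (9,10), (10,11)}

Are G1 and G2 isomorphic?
Yes, isomorphic

The graphs are isomorphic.
One valid mapping φ: V(G1) → V(G2): 0→1, 1→10, 2→4, 3→8, 4→3, 5→9, 6→6, 7→0, 8→7, 9→5, 10→2, 11→11

Verify φ preserves adjacency — for each edge of G1, its image is an edge of G2:
  (0,1) → (φ(0),φ(1)) = (1,10) ∈ E(G2) ✓
  (0,3) → (φ(0),φ(3)) = (1,8) ∈ E(G2) ✓
  (0,7) → (φ(0),φ(7)) = (0,1) ∈ E(G2) ✓
  (0,8) → (φ(0),φ(8)) = (1,7) ∈ E(G2) ✓
  (1,4) → (φ(1),φ(4)) = (3,10) ∈ E(G2) ✓
  (1,5) → (φ(1),φ(5)) = (9,10) ∈ E(G2) ✓
  (1,9) → (φ(1),φ(9)) = (5,10) ∈ E(G2) ✓
  (1,10) → (φ(1),φ(10)) = (2,10) ∈ E(G2) ✓
  (1,11) → (φ(1),φ(11)) = (10,11) ∈ E(G2) ✓
  (2,3) → (φ(2),φ(3)) = (4,8) ∈ E(G2) ✓
  (2,5) → (φ(2),φ(5)) = (4,9) ∈ E(G2) ✓
  (2,7) → (φ(2),φ(7)) = (0,4) ∈ E(G2) ✓
  (2,8) → (φ(2),φ(8)) = (4,7) ∈ E(G2) ✓
  (2,10) → (φ(2),φ(10)) = (2,4) ∈ E(G2) ✓
  (2,11) → (φ(2),φ(11)) = (4,11) ∈ E(G2) ✓
  (3,7) → (φ(3),φ(7)) = (0,8) ∈ E(G2) ✓
  (3,9) → (φ(3),φ(9)) = (5,8) ∈ E(G2) ✓
  (3,10) → (φ(3),φ(10)) = (2,8) ∈ E(G2) ✓
  (4,6) → (φ(4),φ(6)) = (3,6) ∈ E(G2) ✓
  (4,7) → (φ(4),φ(7)) = (0,3) ∈ E(G2) ✓
  (4,9) → (φ(4),φ(9)) = (3,5) ∈ E(G2) ✓
  (4,10) → (φ(4),φ(10)) = (2,3) ∈ E(G2) ✓
  (4,11) → (φ(4),φ(11)) = (3,11) ∈ E(G2) ✓
  (5,6) → (φ(5),φ(6)) = (6,9) ∈ E(G2) ✓
  (5,7) → (φ(5),φ(7)) = (0,9) ∈ E(G2) ✓
  (5,10) → (φ(5),φ(10)) = (2,9) ∈ E(G2) ✓
  (6,7) → (φ(6),φ(7)) = (0,6) ∈ E(G2) ✓
  (6,8) → (φ(6),φ(8)) = (6,7) ∈ E(G2) ✓
  (6,9) → (φ(6),φ(9)) = (5,6) ∈ E(G2) ✓
  (6,11) → (φ(6),φ(11)) = (6,11) ∈ E(G2) ✓
  (7,8) → (φ(7),φ(8)) = (0,7) ∈ E(G2) ✓
  (7,11) → (φ(7),φ(11)) = (0,11) ∈ E(G2) ✓
  (8,11) → (φ(8),φ(11)) = (7,11) ∈ E(G2) ✓
  (9,11) → (φ(9),φ(11)) = (5,11) ∈ E(G2) ✓
All 34 edges of G1 map to edges of G2, and |E(G1)| = |E(G2)| = 34, so φ is a bijection on edges as well as vertices. Hence G1 ≅ G2.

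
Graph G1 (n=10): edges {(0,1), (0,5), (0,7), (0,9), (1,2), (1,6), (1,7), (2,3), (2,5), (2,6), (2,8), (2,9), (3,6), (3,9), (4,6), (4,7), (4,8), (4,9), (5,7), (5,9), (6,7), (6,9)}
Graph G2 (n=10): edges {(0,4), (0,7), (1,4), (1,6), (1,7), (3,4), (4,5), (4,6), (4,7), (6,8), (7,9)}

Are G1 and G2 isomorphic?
No, not isomorphic

The graphs are NOT isomorphic.

Connected components of G1: 1 component(s) with vertex sets [[0, 1, 2, 3, 4, 5, 6, 7, 8, 9]], sizes [10].
Connected components of G2: 2 component(s) with vertex sets [[2], [0, 1, 3, 4, 5, 6, 7, 8, 9]], sizes [1, 9].
The number of connected components (and the multiset of component sizes) is an isomorphism invariant — an isomorphism maps each component of G1 bijectively onto a component of G2. Since G1 has 1 component(s) and G2 has 2, they cannot be isomorphic.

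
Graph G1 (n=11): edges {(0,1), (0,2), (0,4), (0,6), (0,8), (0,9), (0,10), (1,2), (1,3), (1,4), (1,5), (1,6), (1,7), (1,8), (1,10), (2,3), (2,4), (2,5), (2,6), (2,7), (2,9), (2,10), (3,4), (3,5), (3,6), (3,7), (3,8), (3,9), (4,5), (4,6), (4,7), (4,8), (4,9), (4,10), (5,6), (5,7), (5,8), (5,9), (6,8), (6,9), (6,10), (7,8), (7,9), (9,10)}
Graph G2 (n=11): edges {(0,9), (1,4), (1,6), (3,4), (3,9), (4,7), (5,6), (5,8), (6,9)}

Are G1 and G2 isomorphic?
No, not isomorphic

The graphs are NOT isomorphic.

Connected components of G1: 1 component(s) with vertex sets [[0, 1, 2, 3, 4, 5, 6, 7, 8, 9, 10]], sizes [11].
Connected components of G2: 3 component(s) with vertex sets [[2], [10], [0, 1, 3, 4, 5, 6, 7, 8, 9]], sizes [1, 1, 9].
The number of connected components (and the multiset of component sizes) is an isomorphism invariant — an isomorphism maps each component of G1 bijectively onto a component of G2. Since G1 has 1 component(s) and G2 has 3, they cannot be isomorphic.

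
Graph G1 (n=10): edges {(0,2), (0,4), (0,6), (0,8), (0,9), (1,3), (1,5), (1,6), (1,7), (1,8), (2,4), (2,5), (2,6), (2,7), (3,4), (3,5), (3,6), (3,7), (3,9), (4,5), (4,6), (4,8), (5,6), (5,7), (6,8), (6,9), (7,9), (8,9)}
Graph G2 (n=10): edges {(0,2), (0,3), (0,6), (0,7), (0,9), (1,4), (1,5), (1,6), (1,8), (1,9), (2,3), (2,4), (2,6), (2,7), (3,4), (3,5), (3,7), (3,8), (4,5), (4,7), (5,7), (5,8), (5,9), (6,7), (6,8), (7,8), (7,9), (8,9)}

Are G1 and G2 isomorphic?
Yes, isomorphic

The graphs are isomorphic.
One valid mapping φ: V(G1) → V(G2): 0→2, 1→9, 2→4, 3→8, 4→3, 5→5, 6→7, 7→1, 8→0, 9→6

Verify φ preserves adjacency — for each edge of G1, its image is an edge of G2:
  (0,2) → (φ(0),φ(2)) = (2,4) ∈ E(G2) ✓
  (0,4) → (φ(0),φ(4)) = (2,3) ∈ E(G2) ✓
  (0,6) → (φ(0),φ(6)) = (2,7) ∈ E(G2) ✓
  (0,8) → (φ(0),φ(8)) = (0,2) ∈ E(G2) ✓
  (0,9) → (φ(0),φ(9)) = (2,6) ∈ E(G2) ✓
  (1,3) → (φ(1),φ(3)) = (8,9) ∈ E(G2) ✓
  (1,5) → (φ(1),φ(5)) = (5,9) ∈ E(G2) ✓
  (1,6) → (φ(1),φ(6)) = (7,9) ∈ E(G2) ✓
  (1,7) → (φ(1),φ(7)) = (1,9) ∈ E(G2) ✓
  (1,8) → (φ(1),φ(8)) = (0,9) ∈ E(G2) ✓
  (2,4) → (φ(2),φ(4)) = (3,4) ∈ E(G2) ✓
  (2,5) → (φ(2),φ(5)) = (4,5) ∈ E(G2) ✓
  (2,6) → (φ(2),φ(6)) = (4,7) ∈ E(G2) ✓
  (2,7) → (φ(2),φ(7)) = (1,4) ∈ E(G2) ✓
  (3,4) → (φ(3),φ(4)) = (3,8) ∈ E(G2) ✓
  (3,5) → (φ(3),φ(5)) = (5,8) ∈ E(G2) ✓
  (3,6) → (φ(3),φ(6)) = (7,8) ∈ E(G2) ✓
  (3,7) → (φ(3),φ(7)) = (1,8) ∈ E(G2) ✓
  (3,9) → (φ(3),φ(9)) = (6,8) ∈ E(G2) ✓
  (4,5) → (φ(4),φ(5)) = (3,5) ∈ E(G2) ✓
  (4,6) → (φ(4),φ(6)) = (3,7) ∈ E(G2) ✓
  (4,8) → (φ(4),φ(8)) = (0,3) ∈ E(G2) ✓
  (5,6) → (φ(5),φ(6)) = (5,7) ∈ E(G2) ✓
  (5,7) → (φ(5),φ(7)) = (1,5) ∈ E(G2) ✓
  (6,8) → (φ(6),φ(8)) = (0,7) ∈ E(G2) ✓
  (6,9) → (φ(6),φ(9)) = (6,7) ∈ E(G2) ✓
  (7,9) → (φ(7),φ(9)) = (1,6) ∈ E(G2) ✓
  (8,9) → (φ(8),φ(9)) = (0,6) ∈ E(G2) ✓
All 28 edges of G1 map to edges of G2, and |E(G1)| = |E(G2)| = 28, so φ is a bijection on edges as well as vertices. Hence G1 ≅ G2.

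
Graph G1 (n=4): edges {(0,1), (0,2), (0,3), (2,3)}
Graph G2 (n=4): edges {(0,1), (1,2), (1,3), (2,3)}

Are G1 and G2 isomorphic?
Yes, isomorphic

The graphs are isomorphic.
One valid mapping φ: V(G1) → V(G2): 0→1, 1→0, 2→2, 3→3

Verify φ preserves adjacency — for each edge of G1, its image is an edge of G2:
  (0,1) → (φ(0),φ(1)) = (0,1) ∈ E(G2) ✓
  (0,2) → (φ(0),φ(2)) = (1,2) ∈ E(G2) ✓
  (0,3) → (φ(0),φ(3)) = (1,3) ∈ E(G2) ✓
  (2,3) → (φ(2),φ(3)) = (2,3) ∈ E(G2) ✓
All 4 edges of G1 map to edges of G2, and |E(G1)| = |E(G2)| = 4, so φ is a bijection on edges as well as vertices. Hence G1 ≅ G2.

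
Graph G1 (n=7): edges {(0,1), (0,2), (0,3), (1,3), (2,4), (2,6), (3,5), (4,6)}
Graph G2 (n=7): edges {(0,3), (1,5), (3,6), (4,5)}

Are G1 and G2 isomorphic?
No, not isomorphic

The graphs are NOT isomorphic.

Degrees in G1: deg(0)=3, deg(1)=2, deg(2)=3, deg(3)=3, deg(4)=2, deg(5)=1, deg(6)=2.
Sorted degree sequence of G1: [3, 3, 3, 2, 2, 2, 1].
Degrees in G2: deg(0)=1, deg(1)=1, deg(2)=0, deg(3)=2, deg(4)=1, deg(5)=2, deg(6)=1.
Sorted degree sequence of G2: [2, 2, 1, 1, 1, 1, 0].
The (sorted) degree sequence is an isomorphism invariant, so since G1 and G2 have different degree sequences they cannot be isomorphic.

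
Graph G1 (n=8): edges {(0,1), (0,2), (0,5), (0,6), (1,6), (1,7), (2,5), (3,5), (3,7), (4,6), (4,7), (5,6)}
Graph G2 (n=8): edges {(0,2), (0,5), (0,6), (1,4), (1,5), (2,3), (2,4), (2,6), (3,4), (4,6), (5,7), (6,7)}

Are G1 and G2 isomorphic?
Yes, isomorphic

The graphs are isomorphic.
One valid mapping φ: V(G1) → V(G2): 0→2, 1→0, 2→3, 3→1, 4→7, 5→4, 6→6, 7→5

Verify φ preserves adjacency — for each edge of G1, its image is an edge of G2:
  (0,1) → (φ(0),φ(1)) = (0,2) ∈ E(G2) ✓
  (0,2) → (φ(0),φ(2)) = (2,3) ∈ E(G2) ✓
  (0,5) → (φ(0),φ(5)) = (2,4) ∈ E(G2) ✓
  (0,6) → (φ(0),φ(6)) = (2,6) ∈ E(G2) ✓
  (1,6) → (φ(1),φ(6)) = (0,6) ∈ E(G2) ✓
  (1,7) → (φ(1),φ(7)) = (0,5) ∈ E(G2) ✓
  (2,5) → (φ(2),φ(5)) = (3,4) ∈ E(G2) ✓
  (3,5) → (φ(3),φ(5)) = (1,4) ∈ E(G2) ✓
  (3,7) → (φ(3),φ(7)) = (1,5) ∈ E(G2) ✓
  (4,6) → (φ(4),φ(6)) = (6,7) ∈ E(G2) ✓
  (4,7) → (φ(4),φ(7)) = (5,7) ∈ E(G2) ✓
  (5,6) → (φ(5),φ(6)) = (4,6) ∈ E(G2) ✓
All 12 edges of G1 map to edges of G2, and |E(G1)| = |E(G2)| = 12, so φ is a bijection on edges as well as vertices. Hence G1 ≅ G2.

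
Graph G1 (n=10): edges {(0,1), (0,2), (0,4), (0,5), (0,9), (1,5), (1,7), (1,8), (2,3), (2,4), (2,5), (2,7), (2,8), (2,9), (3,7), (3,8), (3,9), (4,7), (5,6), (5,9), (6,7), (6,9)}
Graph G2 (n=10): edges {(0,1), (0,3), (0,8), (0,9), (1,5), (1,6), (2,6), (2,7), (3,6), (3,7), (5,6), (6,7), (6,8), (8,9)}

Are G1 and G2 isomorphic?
No, not isomorphic

The graphs are NOT isomorphic.

Connected components of G1: 1 component(s) with vertex sets [[0, 1, 2, 3, 4, 5, 6, 7, 8, 9]], sizes [10].
Connected components of G2: 2 component(s) with vertex sets [[4], [0, 1, 2, 3, 5, 6, 7, 8, 9]], sizes [1, 9].
The number of connected components (and the multiset of component sizes) is an isomorphism invariant — an isomorphism maps each component of G1 bijectively onto a component of G2. Since G1 has 1 component(s) and G2 has 2, they cannot be isomorphic.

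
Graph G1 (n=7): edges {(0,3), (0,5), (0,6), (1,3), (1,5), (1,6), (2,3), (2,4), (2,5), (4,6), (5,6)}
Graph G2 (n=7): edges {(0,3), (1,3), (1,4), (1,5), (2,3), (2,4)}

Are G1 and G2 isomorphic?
No, not isomorphic

The graphs are NOT isomorphic.

Counting triangles (3-cliques): G1 has 2, G2 has 0.
Triangle count is an isomorphism invariant, so differing triangle counts rule out isomorphism.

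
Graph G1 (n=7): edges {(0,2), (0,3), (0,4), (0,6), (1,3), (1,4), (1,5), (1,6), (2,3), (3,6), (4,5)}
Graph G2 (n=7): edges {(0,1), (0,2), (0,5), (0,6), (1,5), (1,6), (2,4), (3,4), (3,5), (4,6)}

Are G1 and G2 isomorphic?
No, not isomorphic

The graphs are NOT isomorphic.

Degrees in G1: deg(0)=4, deg(1)=4, deg(2)=2, deg(3)=4, deg(4)=3, deg(5)=2, deg(6)=3.
Sorted degree sequence of G1: [4, 4, 4, 3, 3, 2, 2].
Degrees in G2: deg(0)=4, deg(1)=3, deg(2)=2, deg(3)=2, deg(4)=3, deg(5)=3, deg(6)=3.
Sorted degree sequence of G2: [4, 3, 3, 3, 3, 2, 2].
The (sorted) degree sequence is an isomorphism invariant, so since G1 and G2 have different degree sequences they cannot be isomorphic.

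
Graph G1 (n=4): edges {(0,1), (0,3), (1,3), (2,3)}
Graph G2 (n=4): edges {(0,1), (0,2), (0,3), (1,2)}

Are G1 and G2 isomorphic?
Yes, isomorphic

The graphs are isomorphic.
One valid mapping φ: V(G1) → V(G2): 0→1, 1→2, 2→3, 3→0

Verify φ preserves adjacency — for each edge of G1, its image is an edge of G2:
  (0,1) → (φ(0),φ(1)) = (1,2) ∈ E(G2) ✓
  (0,3) → (φ(0),φ(3)) = (0,1) ∈ E(G2) ✓
  (1,3) → (φ(1),φ(3)) = (0,2) ∈ E(G2) ✓
  (2,3) → (φ(2),φ(3)) = (0,3) ∈ E(G2) ✓
All 4 edges of G1 map to edges of G2, and |E(G1)| = |E(G2)| = 4, so φ is a bijection on edges as well as vertices. Hence G1 ≅ G2.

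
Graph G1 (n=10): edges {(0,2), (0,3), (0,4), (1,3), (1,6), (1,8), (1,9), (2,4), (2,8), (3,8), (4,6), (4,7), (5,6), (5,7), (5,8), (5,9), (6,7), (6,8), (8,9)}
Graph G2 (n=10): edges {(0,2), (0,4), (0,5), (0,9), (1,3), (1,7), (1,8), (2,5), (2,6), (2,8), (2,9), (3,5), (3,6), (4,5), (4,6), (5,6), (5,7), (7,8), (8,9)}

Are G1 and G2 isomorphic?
Yes, isomorphic

The graphs are isomorphic.
One valid mapping φ: V(G1) → V(G2): 0→1, 1→6, 2→7, 3→3, 4→8, 5→0, 6→2, 7→9, 8→5, 9→4

Verify φ preserves adjacency — for each edge of G1, its image is an edge of G2:
  (0,2) → (φ(0),φ(2)) = (1,7) ∈ E(G2) ✓
  (0,3) → (φ(0),φ(3)) = (1,3) ∈ E(G2) ✓
  (0,4) → (φ(0),φ(4)) = (1,8) ∈ E(G2) ✓
  (1,3) → (φ(1),φ(3)) = (3,6) ∈ E(G2) ✓
  (1,6) → (φ(1),φ(6)) = (2,6) ∈ E(G2) ✓
  (1,8) → (φ(1),φ(8)) = (5,6) ∈ E(G2) ✓
  (1,9) → (φ(1),φ(9)) = (4,6) ∈ E(G2) ✓
  (2,4) → (φ(2),φ(4)) = (7,8) ∈ E(G2) ✓
  (2,8) → (φ(2),φ(8)) = (5,7) ∈ E(G2) ✓
  (3,8) → (φ(3),φ(8)) = (3,5) ∈ E(G2) ✓
  (4,6) → (φ(4),φ(6)) = (2,8) ∈ E(G2) ✓
  (4,7) → (φ(4),φ(7)) = (8,9) ∈ E(G2) ✓
  (5,6) → (φ(5),φ(6)) = (0,2) ∈ E(G2) ✓
  (5,7) → (φ(5),φ(7)) = (0,9) ∈ E(G2) ✓
  (5,8) → (φ(5),φ(8)) = (0,5) ∈ E(G2) ✓
  (5,9) → (φ(5),φ(9)) = (0,4) ∈ E(G2) ✓
  (6,7) → (φ(6),φ(7)) = (2,9) ∈ E(G2) ✓
  (6,8) → (φ(6),φ(8)) = (2,5) ∈ E(G2) ✓
  (8,9) → (φ(8),φ(9)) = (4,5) ∈ E(G2) ✓
All 19 edges of G1 map to edges of G2, and |E(G1)| = |E(G2)| = 19, so φ is a bijection on edges as well as vertices. Hence G1 ≅ G2.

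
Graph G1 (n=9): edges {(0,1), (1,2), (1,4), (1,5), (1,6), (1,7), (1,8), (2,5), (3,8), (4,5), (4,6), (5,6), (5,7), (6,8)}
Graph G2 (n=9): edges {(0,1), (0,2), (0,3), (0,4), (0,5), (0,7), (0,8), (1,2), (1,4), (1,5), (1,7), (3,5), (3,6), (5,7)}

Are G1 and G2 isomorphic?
Yes, isomorphic

The graphs are isomorphic.
One valid mapping φ: V(G1) → V(G2): 0→8, 1→0, 2→4, 3→6, 4→7, 5→1, 6→5, 7→2, 8→3

Verify φ preserves adjacency — for each edge of G1, its image is an edge of G2:
  (0,1) → (φ(0),φ(1)) = (0,8) ∈ E(G2) ✓
  (1,2) → (φ(1),φ(2)) = (0,4) ∈ E(G2) ✓
  (1,4) → (φ(1),φ(4)) = (0,7) ∈ E(G2) ✓
  (1,5) → (φ(1),φ(5)) = (0,1) ∈ E(G2) ✓
  (1,6) → (φ(1),φ(6)) = (0,5) ∈ E(G2) ✓
  (1,7) → (φ(1),φ(7)) = (0,2) ∈ E(G2) ✓
  (1,8) → (φ(1),φ(8)) = (0,3) ∈ E(G2) ✓
  (2,5) → (φ(2),φ(5)) = (1,4) ∈ E(G2) ✓
  (3,8) → (φ(3),φ(8)) = (3,6) ∈ E(G2) ✓
  (4,5) → (φ(4),φ(5)) = (1,7) ∈ E(G2) ✓
  (4,6) → (φ(4),φ(6)) = (5,7) ∈ E(G2) ✓
  (5,6) → (φ(5),φ(6)) = (1,5) ∈ E(G2) ✓
  (5,7) → (φ(5),φ(7)) = (1,2) ∈ E(G2) ✓
  (6,8) → (φ(6),φ(8)) = (3,5) ∈ E(G2) ✓
All 14 edges of G1 map to edges of G2, and |E(G1)| = |E(G2)| = 14, so φ is a bijection on edges as well as vertices. Hence G1 ≅ G2.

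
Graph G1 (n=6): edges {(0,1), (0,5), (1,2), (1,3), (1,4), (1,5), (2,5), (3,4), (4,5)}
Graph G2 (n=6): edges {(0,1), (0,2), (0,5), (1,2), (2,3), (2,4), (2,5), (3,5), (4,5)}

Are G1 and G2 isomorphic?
Yes, isomorphic

The graphs are isomorphic.
One valid mapping φ: V(G1) → V(G2): 0→4, 1→2, 2→3, 3→1, 4→0, 5→5

Verify φ preserves adjacency — for each edge of G1, its image is an edge of G2:
  (0,1) → (φ(0),φ(1)) = (2,4) ∈ E(G2) ✓
  (0,5) → (φ(0),φ(5)) = (4,5) ∈ E(G2) ✓
  (1,2) → (φ(1),φ(2)) = (2,3) ∈ E(G2) ✓
  (1,3) → (φ(1),φ(3)) = (1,2) ∈ E(G2) ✓
  (1,4) → (φ(1),φ(4)) = (0,2) ∈ E(G2) ✓
  (1,5) → (φ(1),φ(5)) = (2,5) ∈ E(G2) ✓
  (2,5) → (φ(2),φ(5)) = (3,5) ∈ E(G2) ✓
  (3,4) → (φ(3),φ(4)) = (0,1) ∈ E(G2) ✓
  (4,5) → (φ(4),φ(5)) = (0,5) ∈ E(G2) ✓
All 9 edges of G1 map to edges of G2, and |E(G1)| = |E(G2)| = 9, so φ is a bijection on edges as well as vertices. Hence G1 ≅ G2.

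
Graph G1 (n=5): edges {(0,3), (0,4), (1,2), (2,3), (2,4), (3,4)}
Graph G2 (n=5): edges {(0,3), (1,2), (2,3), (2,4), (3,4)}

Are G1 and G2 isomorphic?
No, not isomorphic

The graphs are NOT isomorphic.

Counting edges: G1 has 6 edge(s); G2 has 5 edge(s).
Edge count is an isomorphism invariant (a bijection on vertices induces a bijection on edges), so differing edge counts rule out isomorphism.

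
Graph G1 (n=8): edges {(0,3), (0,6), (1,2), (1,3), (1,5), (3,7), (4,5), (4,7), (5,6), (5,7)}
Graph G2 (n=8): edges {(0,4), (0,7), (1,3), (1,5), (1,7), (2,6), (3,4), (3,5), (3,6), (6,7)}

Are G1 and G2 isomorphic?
Yes, isomorphic

The graphs are isomorphic.
One valid mapping φ: V(G1) → V(G2): 0→0, 1→6, 2→2, 3→7, 4→5, 5→3, 6→4, 7→1

Verify φ preserves adjacency — for each edge of G1, its image is an edge of G2:
  (0,3) → (φ(0),φ(3)) = (0,7) ∈ E(G2) ✓
  (0,6) → (φ(0),φ(6)) = (0,4) ∈ E(G2) ✓
  (1,2) → (φ(1),φ(2)) = (2,6) ∈ E(G2) ✓
  (1,3) → (φ(1),φ(3)) = (6,7) ∈ E(G2) ✓
  (1,5) → (φ(1),φ(5)) = (3,6) ∈ E(G2) ✓
  (3,7) → (φ(3),φ(7)) = (1,7) ∈ E(G2) ✓
  (4,5) → (φ(4),φ(5)) = (3,5) ∈ E(G2) ✓
  (4,7) → (φ(4),φ(7)) = (1,5) ∈ E(G2) ✓
  (5,6) → (φ(5),φ(6)) = (3,4) ∈ E(G2) ✓
  (5,7) → (φ(5),φ(7)) = (1,3) ∈ E(G2) ✓
All 10 edges of G1 map to edges of G2, and |E(G1)| = |E(G2)| = 10, so φ is a bijection on edges as well as vertices. Hence G1 ≅ G2.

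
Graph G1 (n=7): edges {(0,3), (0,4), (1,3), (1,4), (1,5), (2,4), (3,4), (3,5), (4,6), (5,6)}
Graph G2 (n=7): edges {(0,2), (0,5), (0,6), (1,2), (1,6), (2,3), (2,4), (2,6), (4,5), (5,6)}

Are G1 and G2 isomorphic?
Yes, isomorphic

The graphs are isomorphic.
One valid mapping φ: V(G1) → V(G2): 0→1, 1→0, 2→3, 3→6, 4→2, 5→5, 6→4

Verify φ preserves adjacency — for each edge of G1, its image is an edge of G2:
  (0,3) → (φ(0),φ(3)) = (1,6) ∈ E(G2) ✓
  (0,4) → (φ(0),φ(4)) = (1,2) ∈ E(G2) ✓
  (1,3) → (φ(1),φ(3)) = (0,6) ∈ E(G2) ✓
  (1,4) → (φ(1),φ(4)) = (0,2) ∈ E(G2) ✓
  (1,5) → (φ(1),φ(5)) = (0,5) ∈ E(G2) ✓
  (2,4) → (φ(2),φ(4)) = (2,3) ∈ E(G2) ✓
  (3,4) → (φ(3),φ(4)) = (2,6) ∈ E(G2) ✓
  (3,5) → (φ(3),φ(5)) = (5,6) ∈ E(G2) ✓
  (4,6) → (φ(4),φ(6)) = (2,4) ∈ E(G2) ✓
  (5,6) → (φ(5),φ(6)) = (4,5) ∈ E(G2) ✓
All 10 edges of G1 map to edges of G2, and |E(G1)| = |E(G2)| = 10, so φ is a bijection on edges as well as vertices. Hence G1 ≅ G2.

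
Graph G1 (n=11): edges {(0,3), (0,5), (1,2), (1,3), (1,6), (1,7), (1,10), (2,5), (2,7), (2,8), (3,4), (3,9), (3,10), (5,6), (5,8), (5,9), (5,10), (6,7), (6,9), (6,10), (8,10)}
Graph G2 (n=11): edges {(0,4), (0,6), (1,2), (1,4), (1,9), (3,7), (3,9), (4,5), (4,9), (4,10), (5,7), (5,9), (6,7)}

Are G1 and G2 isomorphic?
No, not isomorphic

The graphs are NOT isomorphic.

Connected components of G1: 1 component(s) with vertex sets [[0, 1, 2, 3, 4, 5, 6, 7, 8, 9, 10]], sizes [11].
Connected components of G2: 2 component(s) with vertex sets [[8], [0, 1, 2, 3, 4, 5, 6, 7, 9, 10]], sizes [1, 10].
The number of connected components (and the multiset of component sizes) is an isomorphism invariant — an isomorphism maps each component of G1 bijectively onto a component of G2. Since G1 has 1 component(s) and G2 has 2, they cannot be isomorphic.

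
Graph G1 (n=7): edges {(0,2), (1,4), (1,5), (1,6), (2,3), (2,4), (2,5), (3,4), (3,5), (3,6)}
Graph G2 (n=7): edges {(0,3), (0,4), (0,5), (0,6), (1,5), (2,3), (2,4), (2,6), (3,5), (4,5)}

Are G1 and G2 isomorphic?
Yes, isomorphic

The graphs are isomorphic.
One valid mapping φ: V(G1) → V(G2): 0→1, 1→2, 2→5, 3→0, 4→3, 5→4, 6→6

Verify φ preserves adjacency — for each edge of G1, its image is an edge of G2:
  (0,2) → (φ(0),φ(2)) = (1,5) ∈ E(G2) ✓
  (1,4) → (φ(1),φ(4)) = (2,3) ∈ E(G2) ✓
  (1,5) → (φ(1),φ(5)) = (2,4) ∈ E(G2) ✓
  (1,6) → (φ(1),φ(6)) = (2,6) ∈ E(G2) ✓
  (2,3) → (φ(2),φ(3)) = (0,5) ∈ E(G2) ✓
  (2,4) → (φ(2),φ(4)) = (3,5) ∈ E(G2) ✓
  (2,5) → (φ(2),φ(5)) = (4,5) ∈ E(G2) ✓
  (3,4) → (φ(3),φ(4)) = (0,3) ∈ E(G2) ✓
  (3,5) → (φ(3),φ(5)) = (0,4) ∈ E(G2) ✓
  (3,6) → (φ(3),φ(6)) = (0,6) ∈ E(G2) ✓
All 10 edges of G1 map to edges of G2, and |E(G1)| = |E(G2)| = 10, so φ is a bijection on edges as well as vertices. Hence G1 ≅ G2.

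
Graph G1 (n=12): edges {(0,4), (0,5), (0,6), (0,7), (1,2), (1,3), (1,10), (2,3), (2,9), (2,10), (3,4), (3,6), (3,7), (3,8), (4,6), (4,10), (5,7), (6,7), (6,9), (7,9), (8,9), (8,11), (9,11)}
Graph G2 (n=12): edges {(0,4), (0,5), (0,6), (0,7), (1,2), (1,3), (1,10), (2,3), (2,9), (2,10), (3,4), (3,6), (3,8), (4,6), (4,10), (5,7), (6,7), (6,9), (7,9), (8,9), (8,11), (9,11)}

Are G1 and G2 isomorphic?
No, not isomorphic

The graphs are NOT isomorphic.

Counting edges: G1 has 23 edge(s); G2 has 22 edge(s).
Edge count is an isomorphism invariant (a bijection on vertices induces a bijection on edges), so differing edge counts rule out isomorphism.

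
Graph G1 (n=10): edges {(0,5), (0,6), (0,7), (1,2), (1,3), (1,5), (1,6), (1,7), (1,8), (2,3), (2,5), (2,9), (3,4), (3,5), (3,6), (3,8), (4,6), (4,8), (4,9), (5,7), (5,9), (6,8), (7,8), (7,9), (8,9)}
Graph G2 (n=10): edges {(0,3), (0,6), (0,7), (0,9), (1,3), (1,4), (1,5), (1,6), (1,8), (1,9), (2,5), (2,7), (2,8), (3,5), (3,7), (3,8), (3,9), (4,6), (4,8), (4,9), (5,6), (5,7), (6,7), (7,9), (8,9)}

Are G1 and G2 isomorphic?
Yes, isomorphic

The graphs are isomorphic.
One valid mapping φ: V(G1) → V(G2): 0→2, 1→3, 2→0, 3→9, 4→4, 5→7, 6→8, 7→5, 8→1, 9→6

Verify φ preserves adjacency — for each edge of G1, its image is an edge of G2:
  (0,5) → (φ(0),φ(5)) = (2,7) ∈ E(G2) ✓
  (0,6) → (φ(0),φ(6)) = (2,8) ∈ E(G2) ✓
  (0,7) → (φ(0),φ(7)) = (2,5) ∈ E(G2) ✓
  (1,2) → (φ(1),φ(2)) = (0,3) ∈ E(G2) ✓
  (1,3) → (φ(1),φ(3)) = (3,9) ∈ E(G2) ✓
  (1,5) → (φ(1),φ(5)) = (3,7) ∈ E(G2) ✓
  (1,6) → (φ(1),φ(6)) = (3,8) ∈ E(G2) ✓
  (1,7) → (φ(1),φ(7)) = (3,5) ∈ E(G2) ✓
  (1,8) → (φ(1),φ(8)) = (1,3) ∈ E(G2) ✓
  (2,3) → (φ(2),φ(3)) = (0,9) ∈ E(G2) ✓
  (2,5) → (φ(2),φ(5)) = (0,7) ∈ E(G2) ✓
  (2,9) → (φ(2),φ(9)) = (0,6) ∈ E(G2) ✓
  (3,4) → (φ(3),φ(4)) = (4,9) ∈ E(G2) ✓
  (3,5) → (φ(3),φ(5)) = (7,9) ∈ E(G2) ✓
  (3,6) → (φ(3),φ(6)) = (8,9) ∈ E(G2) ✓
  (3,8) → (φ(3),φ(8)) = (1,9) ∈ E(G2) ✓
  (4,6) → (φ(4),φ(6)) = (4,8) ∈ E(G2) ✓
  (4,8) → (φ(4),φ(8)) = (1,4) ∈ E(G2) ✓
  (4,9) → (φ(4),φ(9)) = (4,6) ∈ E(G2) ✓
  (5,7) → (φ(5),φ(7)) = (5,7) ∈ E(G2) ✓
  (5,9) → (φ(5),φ(9)) = (6,7) ∈ E(G2) ✓
  (6,8) → (φ(6),φ(8)) = (1,8) ∈ E(G2) ✓
  (7,8) → (φ(7),φ(8)) = (1,5) ∈ E(G2) ✓
  (7,9) → (φ(7),φ(9)) = (5,6) ∈ E(G2) ✓
  (8,9) → (φ(8),φ(9)) = (1,6) ∈ E(G2) ✓
All 25 edges of G1 map to edges of G2, and |E(G1)| = |E(G2)| = 25, so φ is a bijection on edges as well as vertices. Hence G1 ≅ G2.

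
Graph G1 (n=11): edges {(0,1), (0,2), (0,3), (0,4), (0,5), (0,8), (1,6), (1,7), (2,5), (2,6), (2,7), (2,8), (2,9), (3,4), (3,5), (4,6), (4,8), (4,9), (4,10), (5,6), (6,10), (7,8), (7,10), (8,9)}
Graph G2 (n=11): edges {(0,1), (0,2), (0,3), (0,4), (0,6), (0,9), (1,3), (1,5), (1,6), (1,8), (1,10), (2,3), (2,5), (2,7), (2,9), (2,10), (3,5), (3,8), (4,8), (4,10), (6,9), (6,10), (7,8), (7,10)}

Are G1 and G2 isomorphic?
Yes, isomorphic

The graphs are isomorphic.
One valid mapping φ: V(G1) → V(G2): 0→0, 1→4, 2→1, 3→9, 4→2, 5→6, 6→10, 7→8, 8→3, 9→5, 10→7

Verify φ preserves adjacency — for each edge of G1, its image is an edge of G2:
  (0,1) → (φ(0),φ(1)) = (0,4) ∈ E(G2) ✓
  (0,2) → (φ(0),φ(2)) = (0,1) ∈ E(G2) ✓
  (0,3) → (φ(0),φ(3)) = (0,9) ∈ E(G2) ✓
  (0,4) → (φ(0),φ(4)) = (0,2) ∈ E(G2) ✓
  (0,5) → (φ(0),φ(5)) = (0,6) ∈ E(G2) ✓
  (0,8) → (φ(0),φ(8)) = (0,3) ∈ E(G2) ✓
  (1,6) → (φ(1),φ(6)) = (4,10) ∈ E(G2) ✓
  (1,7) → (φ(1),φ(7)) = (4,8) ∈ E(G2) ✓
  (2,5) → (φ(2),φ(5)) = (1,6) ∈ E(G2) ✓
  (2,6) → (φ(2),φ(6)) = (1,10) ∈ E(G2) ✓
  (2,7) → (φ(2),φ(7)) = (1,8) ∈ E(G2) ✓
  (2,8) → (φ(2),φ(8)) = (1,3) ∈ E(G2) ✓
  (2,9) → (φ(2),φ(9)) = (1,5) ∈ E(G2) ✓
  (3,4) → (φ(3),φ(4)) = (2,9) ∈ E(G2) ✓
  (3,5) → (φ(3),φ(5)) = (6,9) ∈ E(G2) ✓
  (4,6) → (φ(4),φ(6)) = (2,10) ∈ E(G2) ✓
  (4,8) → (φ(4),φ(8)) = (2,3) ∈ E(G2) ✓
  (4,9) → (φ(4),φ(9)) = (2,5) ∈ E(G2) ✓
  (4,10) → (φ(4),φ(10)) = (2,7) ∈ E(G2) ✓
  (5,6) → (φ(5),φ(6)) = (6,10) ∈ E(G2) ✓
  (6,10) → (φ(6),φ(10)) = (7,10) ∈ E(G2) ✓
  (7,8) → (φ(7),φ(8)) = (3,8) ∈ E(G2) ✓
  (7,10) → (φ(7),φ(10)) = (7,8) ∈ E(G2) ✓
  (8,9) → (φ(8),φ(9)) = (3,5) ∈ E(G2) ✓
All 24 edges of G1 map to edges of G2, and |E(G1)| = |E(G2)| = 24, so φ is a bijection on edges as well as vertices. Hence G1 ≅ G2.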